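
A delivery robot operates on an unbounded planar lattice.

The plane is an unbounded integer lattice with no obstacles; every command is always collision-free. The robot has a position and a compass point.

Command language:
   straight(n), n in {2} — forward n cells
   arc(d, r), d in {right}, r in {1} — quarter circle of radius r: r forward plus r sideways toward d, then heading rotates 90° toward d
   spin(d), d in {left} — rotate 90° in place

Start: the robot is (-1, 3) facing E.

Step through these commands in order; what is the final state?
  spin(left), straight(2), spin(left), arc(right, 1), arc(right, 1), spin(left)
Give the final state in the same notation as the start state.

(-1, 7) facing N

initial: (-1, 3) facing E
step 1 (spin(left)): (-1, 3) facing N
step 2 (straight(2)): (-1, 5) facing N
step 3 (spin(left)): (-1, 5) facing W
step 4 (arc(right, 1)): (-2, 6) facing N
step 5 (arc(right, 1)): (-1, 7) facing E
step 6 (spin(left)): (-1, 7) facing N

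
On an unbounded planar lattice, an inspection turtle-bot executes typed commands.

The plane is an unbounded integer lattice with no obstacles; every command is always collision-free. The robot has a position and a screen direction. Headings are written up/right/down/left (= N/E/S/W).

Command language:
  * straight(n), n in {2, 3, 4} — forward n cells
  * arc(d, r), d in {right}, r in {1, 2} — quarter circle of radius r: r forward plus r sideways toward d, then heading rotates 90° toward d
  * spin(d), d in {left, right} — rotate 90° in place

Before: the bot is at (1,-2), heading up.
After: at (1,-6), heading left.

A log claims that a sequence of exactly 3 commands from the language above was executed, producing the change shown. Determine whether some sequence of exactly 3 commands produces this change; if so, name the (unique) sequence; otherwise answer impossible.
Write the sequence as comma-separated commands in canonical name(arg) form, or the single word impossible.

spin(right), arc(right, 2), arc(right, 2)

key: order matters: swapping spin(right) and arc(right, 2) lands elsewhere
begin: at (1,-2), heading up
t=1 spin(right) ⇒ at (1,-2), heading right
t=2 arc(right, 2) ⇒ at (3,-4), heading down
t=3 arc(right, 2) ⇒ at (1,-6), heading left
all 343 alternatives checked — unique.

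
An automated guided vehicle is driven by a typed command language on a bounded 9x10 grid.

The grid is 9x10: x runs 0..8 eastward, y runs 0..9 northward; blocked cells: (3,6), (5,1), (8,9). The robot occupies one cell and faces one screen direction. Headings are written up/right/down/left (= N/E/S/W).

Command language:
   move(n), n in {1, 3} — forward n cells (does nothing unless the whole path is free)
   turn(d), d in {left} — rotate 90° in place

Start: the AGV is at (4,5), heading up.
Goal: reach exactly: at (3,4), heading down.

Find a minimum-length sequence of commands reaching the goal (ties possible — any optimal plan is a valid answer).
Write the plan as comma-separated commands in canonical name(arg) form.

turn(left), move(1), turn(left), move(1)

t0: at (4,5), heading up
1. turn(left) → at (4,5), heading left
2. move(1) → at (3,5), heading left
3. turn(left) → at (3,5), heading down
4. move(1) → at (3,4), heading down
minimal: 4 command(s), checked below 4.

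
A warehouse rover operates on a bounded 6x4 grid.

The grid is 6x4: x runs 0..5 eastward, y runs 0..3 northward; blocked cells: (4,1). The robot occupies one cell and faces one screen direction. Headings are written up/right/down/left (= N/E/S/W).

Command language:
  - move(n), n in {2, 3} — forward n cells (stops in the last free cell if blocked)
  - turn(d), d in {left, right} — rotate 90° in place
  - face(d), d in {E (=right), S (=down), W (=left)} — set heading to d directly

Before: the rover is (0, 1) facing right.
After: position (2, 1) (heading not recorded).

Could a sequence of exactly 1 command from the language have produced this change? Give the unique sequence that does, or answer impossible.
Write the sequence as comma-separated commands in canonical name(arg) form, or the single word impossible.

move(2)

t0: (0, 1) facing right
step 1 (move(2)): (2, 1) facing right
no rival 1-sequence matches.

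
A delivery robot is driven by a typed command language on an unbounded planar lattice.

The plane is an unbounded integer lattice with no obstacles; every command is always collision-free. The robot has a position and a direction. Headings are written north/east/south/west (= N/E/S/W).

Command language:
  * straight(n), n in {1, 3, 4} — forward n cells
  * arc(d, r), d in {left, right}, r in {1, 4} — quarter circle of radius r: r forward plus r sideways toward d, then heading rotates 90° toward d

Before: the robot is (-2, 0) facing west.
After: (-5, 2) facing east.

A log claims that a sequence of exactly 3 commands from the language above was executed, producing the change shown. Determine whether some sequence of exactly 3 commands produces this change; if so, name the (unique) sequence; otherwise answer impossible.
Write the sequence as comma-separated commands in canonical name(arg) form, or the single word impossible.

straight(3), arc(right, 1), arc(right, 1)

key: order matters: swapping straight(3) and arc(right, 1) lands elsewhere
start: (-2, 0) facing west
t=1 straight(3) ⇒ (-5, 0) facing west
t=2 arc(right, 1) ⇒ (-6, 1) facing north
t=3 arc(right, 1) ⇒ (-5, 2) facing east
all 343 alternatives checked — unique.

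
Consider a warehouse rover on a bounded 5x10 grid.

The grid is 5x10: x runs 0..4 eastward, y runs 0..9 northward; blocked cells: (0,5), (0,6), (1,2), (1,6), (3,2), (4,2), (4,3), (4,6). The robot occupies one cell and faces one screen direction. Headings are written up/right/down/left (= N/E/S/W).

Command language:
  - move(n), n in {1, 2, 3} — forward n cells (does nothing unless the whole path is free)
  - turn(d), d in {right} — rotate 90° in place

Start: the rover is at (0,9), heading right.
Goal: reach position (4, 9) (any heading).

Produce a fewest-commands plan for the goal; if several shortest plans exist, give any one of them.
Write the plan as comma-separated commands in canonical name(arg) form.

begin: at (0,9), heading right
t=1 move(3) ⇒ at (3,9), heading right
t=2 move(1) ⇒ at (4,9), heading right
nothing shorter than 2 reaches the goal.

move(3), move(1)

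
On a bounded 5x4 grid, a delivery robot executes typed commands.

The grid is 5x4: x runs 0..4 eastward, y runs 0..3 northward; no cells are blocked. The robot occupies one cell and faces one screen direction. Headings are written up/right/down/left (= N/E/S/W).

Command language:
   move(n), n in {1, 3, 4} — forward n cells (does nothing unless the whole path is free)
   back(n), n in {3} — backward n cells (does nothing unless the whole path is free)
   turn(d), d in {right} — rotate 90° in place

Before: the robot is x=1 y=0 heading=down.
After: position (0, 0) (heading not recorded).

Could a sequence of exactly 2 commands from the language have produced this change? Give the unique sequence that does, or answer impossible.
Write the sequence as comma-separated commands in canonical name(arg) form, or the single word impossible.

key: order matters: swapping turn(right) and move(1) lands elsewhere
begin: x=1 y=0 heading=down
t=1 turn(right) ⇒ x=1 y=0 heading=left
t=2 move(1) ⇒ x=0 y=0 heading=left
uniquely the one of 25 2-step routes that fits.

turn(right), move(1)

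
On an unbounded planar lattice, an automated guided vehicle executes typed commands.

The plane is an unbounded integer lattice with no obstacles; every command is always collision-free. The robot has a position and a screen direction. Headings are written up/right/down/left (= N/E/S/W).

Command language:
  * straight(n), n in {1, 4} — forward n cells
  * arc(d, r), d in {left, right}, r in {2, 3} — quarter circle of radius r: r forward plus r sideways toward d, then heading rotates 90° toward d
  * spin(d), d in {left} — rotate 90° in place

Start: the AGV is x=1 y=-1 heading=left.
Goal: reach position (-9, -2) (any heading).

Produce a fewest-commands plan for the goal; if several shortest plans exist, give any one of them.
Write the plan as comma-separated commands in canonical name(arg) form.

arc(right, 3), arc(left, 2), arc(left, 2), straight(1), arc(right, 3)

begin: x=1 y=-1 heading=left
1. arc(right, 3) → x=-2 y=2 heading=up
2. arc(left, 2) → x=-4 y=4 heading=left
3. arc(left, 2) → x=-6 y=2 heading=down
4. straight(1) → x=-6 y=1 heading=down
5. arc(right, 3) → x=-9 y=-2 heading=left
shorter routes all fall short; 5 is best.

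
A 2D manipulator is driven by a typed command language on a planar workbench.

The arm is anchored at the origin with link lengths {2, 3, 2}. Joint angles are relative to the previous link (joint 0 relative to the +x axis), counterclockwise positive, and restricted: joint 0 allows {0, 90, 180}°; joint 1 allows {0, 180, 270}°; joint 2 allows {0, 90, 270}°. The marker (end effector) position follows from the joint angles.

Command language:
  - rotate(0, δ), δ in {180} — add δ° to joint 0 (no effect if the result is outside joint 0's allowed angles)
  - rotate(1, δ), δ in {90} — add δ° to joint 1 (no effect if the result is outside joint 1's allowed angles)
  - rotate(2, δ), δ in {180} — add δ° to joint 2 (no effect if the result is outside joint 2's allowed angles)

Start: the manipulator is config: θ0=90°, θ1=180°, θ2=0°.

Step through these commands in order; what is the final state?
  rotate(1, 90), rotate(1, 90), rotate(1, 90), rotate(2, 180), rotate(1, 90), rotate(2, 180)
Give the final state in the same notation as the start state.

t0: config: θ0=90°, θ1=180°, θ2=0°
step 1 (rotate(1, 90)): config: θ0=90°, θ1=270°, θ2=0°
step 2 (rotate(1, 90)): config: θ0=90°, θ1=0°, θ2=0°
step 3 (rotate(1, 90)): config: θ0=90°, θ1=0°, θ2=0°
step 4 (rotate(2, 180)): config: θ0=90°, θ1=0°, θ2=0°
step 5 (rotate(1, 90)): config: θ0=90°, θ1=0°, θ2=0°
step 6 (rotate(2, 180)): config: θ0=90°, θ1=0°, θ2=0°

config: θ0=90°, θ1=0°, θ2=0°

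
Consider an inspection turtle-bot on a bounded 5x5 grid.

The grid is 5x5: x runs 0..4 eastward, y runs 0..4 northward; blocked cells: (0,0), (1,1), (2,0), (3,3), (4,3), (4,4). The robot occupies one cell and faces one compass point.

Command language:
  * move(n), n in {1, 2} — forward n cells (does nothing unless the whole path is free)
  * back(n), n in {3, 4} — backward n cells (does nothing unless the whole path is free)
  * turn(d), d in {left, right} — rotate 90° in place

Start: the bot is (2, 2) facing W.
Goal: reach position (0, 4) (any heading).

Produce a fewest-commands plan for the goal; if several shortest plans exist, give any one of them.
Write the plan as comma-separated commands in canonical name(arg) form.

initial: (2, 2) facing W
t=1 move(2) ⇒ (0, 2) facing W
t=2 turn(right) ⇒ (0, 2) facing N
t=3 move(2) ⇒ (0, 4) facing N
shorter routes all fall short; 3 is best.

move(2), turn(right), move(2)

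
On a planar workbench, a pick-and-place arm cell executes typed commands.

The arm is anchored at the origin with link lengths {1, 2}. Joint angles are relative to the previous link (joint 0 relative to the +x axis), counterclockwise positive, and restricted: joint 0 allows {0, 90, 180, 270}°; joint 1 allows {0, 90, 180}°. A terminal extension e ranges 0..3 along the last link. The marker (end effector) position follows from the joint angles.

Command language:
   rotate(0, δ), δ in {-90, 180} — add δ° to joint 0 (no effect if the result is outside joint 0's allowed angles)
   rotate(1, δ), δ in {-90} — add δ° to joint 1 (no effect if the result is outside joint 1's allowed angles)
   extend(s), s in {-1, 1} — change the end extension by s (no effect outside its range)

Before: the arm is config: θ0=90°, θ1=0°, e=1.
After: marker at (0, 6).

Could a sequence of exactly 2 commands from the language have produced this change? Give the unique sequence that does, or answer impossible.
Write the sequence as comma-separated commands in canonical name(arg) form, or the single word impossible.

initial: config: θ0=90°, θ1=0°, e=1
[1] after extend(1): config: θ0=90°, θ1=0°, e=2
[2] after extend(1): config: θ0=90°, θ1=0°, e=3
no other 2-command option fits: unique.

extend(1), extend(1)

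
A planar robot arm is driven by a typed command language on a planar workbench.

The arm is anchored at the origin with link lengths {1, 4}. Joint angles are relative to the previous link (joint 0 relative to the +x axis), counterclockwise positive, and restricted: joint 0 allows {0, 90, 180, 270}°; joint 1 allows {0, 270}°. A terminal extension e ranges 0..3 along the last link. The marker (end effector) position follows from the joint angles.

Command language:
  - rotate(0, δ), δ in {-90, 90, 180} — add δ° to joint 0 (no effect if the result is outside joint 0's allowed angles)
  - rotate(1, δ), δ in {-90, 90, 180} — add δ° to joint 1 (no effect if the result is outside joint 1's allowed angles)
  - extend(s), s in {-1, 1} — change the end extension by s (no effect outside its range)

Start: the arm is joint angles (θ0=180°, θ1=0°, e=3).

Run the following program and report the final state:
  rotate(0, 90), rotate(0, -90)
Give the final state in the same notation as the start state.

joint angles (θ0=180°, θ1=0°, e=3)

from: joint angles (θ0=180°, θ1=0°, e=3)
step 1 (rotate(0, 90)): joint angles (θ0=270°, θ1=0°, e=3)
step 2 (rotate(0, -90)): joint angles (θ0=180°, θ1=0°, e=3)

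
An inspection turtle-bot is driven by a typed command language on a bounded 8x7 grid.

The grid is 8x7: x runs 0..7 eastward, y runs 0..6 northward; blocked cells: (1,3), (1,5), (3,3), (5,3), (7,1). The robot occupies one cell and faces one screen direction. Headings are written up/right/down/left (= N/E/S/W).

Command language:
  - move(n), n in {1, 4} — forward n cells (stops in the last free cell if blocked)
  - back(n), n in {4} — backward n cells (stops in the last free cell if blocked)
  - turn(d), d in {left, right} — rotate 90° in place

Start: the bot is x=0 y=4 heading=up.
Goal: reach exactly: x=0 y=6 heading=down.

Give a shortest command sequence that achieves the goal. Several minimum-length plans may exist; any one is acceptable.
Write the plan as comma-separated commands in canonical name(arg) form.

turn(left), turn(left), back(4)

start: x=0 y=4 heading=up
t=1 turn(left) ⇒ x=0 y=4 heading=left
t=2 turn(left) ⇒ x=0 y=4 heading=down
t=3 back(4) ⇒ x=0 y=6 heading=down
nothing shorter than 3 reaches the goal.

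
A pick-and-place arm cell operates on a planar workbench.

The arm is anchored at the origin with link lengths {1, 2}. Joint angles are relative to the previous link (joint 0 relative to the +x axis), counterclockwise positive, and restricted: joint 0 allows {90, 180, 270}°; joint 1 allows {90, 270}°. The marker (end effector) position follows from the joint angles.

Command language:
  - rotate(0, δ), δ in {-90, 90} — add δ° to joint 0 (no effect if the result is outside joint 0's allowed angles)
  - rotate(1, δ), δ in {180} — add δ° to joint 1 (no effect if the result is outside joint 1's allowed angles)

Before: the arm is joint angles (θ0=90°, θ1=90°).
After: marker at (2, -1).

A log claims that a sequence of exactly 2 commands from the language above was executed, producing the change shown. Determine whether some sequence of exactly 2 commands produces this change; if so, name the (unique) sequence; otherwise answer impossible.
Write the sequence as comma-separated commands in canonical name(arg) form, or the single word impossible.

rotate(0, 90), rotate(0, 90)

start: joint angles (θ0=90°, θ1=90°)
t=1 rotate(0, 90) ⇒ joint angles (θ0=180°, θ1=90°)
t=2 rotate(0, 90) ⇒ joint angles (θ0=270°, θ1=90°)
all 9 alternatives checked — unique.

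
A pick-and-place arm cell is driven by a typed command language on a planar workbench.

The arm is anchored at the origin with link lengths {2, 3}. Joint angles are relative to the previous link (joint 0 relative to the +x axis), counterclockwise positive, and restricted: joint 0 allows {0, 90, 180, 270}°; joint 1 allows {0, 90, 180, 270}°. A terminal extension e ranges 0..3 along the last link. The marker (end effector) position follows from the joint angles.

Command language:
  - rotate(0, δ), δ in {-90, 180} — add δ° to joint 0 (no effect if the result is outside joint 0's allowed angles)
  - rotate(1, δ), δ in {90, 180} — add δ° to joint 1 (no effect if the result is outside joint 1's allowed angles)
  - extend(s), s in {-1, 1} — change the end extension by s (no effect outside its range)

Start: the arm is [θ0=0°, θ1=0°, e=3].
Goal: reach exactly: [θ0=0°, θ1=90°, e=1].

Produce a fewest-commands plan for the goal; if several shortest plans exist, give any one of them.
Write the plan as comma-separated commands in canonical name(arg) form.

start: [θ0=0°, θ1=0°, e=3]
t=1 extend(-1) ⇒ [θ0=0°, θ1=0°, e=2]
t=2 extend(-1) ⇒ [θ0=0°, θ1=0°, e=1]
t=3 rotate(1, 90) ⇒ [θ0=0°, θ1=90°, e=1]
no 2-step plan works, so 3 is optimal.

extend(-1), extend(-1), rotate(1, 90)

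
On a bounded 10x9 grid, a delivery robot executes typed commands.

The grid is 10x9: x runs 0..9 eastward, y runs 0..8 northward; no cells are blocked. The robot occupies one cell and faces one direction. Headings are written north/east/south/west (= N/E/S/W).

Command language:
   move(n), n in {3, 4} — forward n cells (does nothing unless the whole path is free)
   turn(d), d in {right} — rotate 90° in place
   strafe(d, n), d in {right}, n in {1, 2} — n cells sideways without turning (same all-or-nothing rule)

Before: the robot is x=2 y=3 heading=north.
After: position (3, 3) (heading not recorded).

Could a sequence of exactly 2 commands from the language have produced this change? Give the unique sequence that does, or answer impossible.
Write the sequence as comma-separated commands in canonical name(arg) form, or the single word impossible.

strafe(right, 1), turn(right)

key: running turn(right) before strafe(right, 1) would end elsewhere — order is forced
begin: x=2 y=3 heading=north
1. strafe(right, 1) → x=3 y=3 heading=north
2. turn(right) → x=3 y=3 heading=east
no rival 2-sequence matches.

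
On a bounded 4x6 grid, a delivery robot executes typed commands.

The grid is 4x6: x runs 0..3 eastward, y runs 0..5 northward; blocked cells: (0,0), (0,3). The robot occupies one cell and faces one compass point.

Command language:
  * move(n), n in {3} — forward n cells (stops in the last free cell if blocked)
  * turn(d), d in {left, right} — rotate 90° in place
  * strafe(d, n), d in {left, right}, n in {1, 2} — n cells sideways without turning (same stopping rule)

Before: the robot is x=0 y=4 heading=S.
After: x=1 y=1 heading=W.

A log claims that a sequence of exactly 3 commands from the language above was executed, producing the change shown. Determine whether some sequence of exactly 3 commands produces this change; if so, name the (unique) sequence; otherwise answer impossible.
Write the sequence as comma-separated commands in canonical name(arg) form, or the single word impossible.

strafe(left, 1), move(3), turn(right)

key: running turn(right) before strafe(left, 1) would end elsewhere — order is forced
initial: x=0 y=4 heading=S
[1] after strafe(left, 1): x=1 y=4 heading=S
[2] after move(3): x=1 y=1 heading=S
[3] after turn(right): x=1 y=1 heading=W
no rival 3-sequence matches.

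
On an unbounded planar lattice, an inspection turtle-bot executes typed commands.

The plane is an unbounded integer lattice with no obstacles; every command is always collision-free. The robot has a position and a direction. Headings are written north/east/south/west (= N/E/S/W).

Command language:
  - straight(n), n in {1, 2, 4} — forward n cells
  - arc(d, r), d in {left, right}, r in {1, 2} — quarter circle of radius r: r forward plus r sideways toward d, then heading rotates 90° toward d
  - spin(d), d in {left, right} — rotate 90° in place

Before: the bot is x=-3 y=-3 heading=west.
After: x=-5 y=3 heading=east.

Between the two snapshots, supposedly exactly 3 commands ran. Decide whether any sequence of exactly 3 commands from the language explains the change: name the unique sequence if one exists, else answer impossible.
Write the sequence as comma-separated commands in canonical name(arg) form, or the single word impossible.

key: running spin(right) before arc(right, 2) would end elsewhere — order is forced
initial: x=-3 y=-3 heading=west
t=1 arc(right, 2) ⇒ x=-5 y=-1 heading=north
t=2 straight(4) ⇒ x=-5 y=3 heading=north
t=3 spin(right) ⇒ x=-5 y=3 heading=east
no rival 3-sequence matches.

arc(right, 2), straight(4), spin(right)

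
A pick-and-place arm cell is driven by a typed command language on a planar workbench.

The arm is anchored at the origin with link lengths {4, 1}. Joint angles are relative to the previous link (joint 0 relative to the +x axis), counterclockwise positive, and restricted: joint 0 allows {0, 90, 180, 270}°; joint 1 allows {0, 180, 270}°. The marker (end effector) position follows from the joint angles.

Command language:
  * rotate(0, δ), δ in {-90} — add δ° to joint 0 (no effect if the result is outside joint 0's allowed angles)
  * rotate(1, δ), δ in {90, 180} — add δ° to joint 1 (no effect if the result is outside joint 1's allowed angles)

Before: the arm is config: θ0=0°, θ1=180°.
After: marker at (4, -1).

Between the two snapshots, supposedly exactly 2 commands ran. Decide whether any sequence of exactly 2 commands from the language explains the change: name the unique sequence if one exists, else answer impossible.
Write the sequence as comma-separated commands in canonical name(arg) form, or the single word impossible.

rotate(1, 90), rotate(1, 180)

key: order matters: swapping rotate(1, 90) and rotate(1, 180) lands elsewhere
start: config: θ0=0°, θ1=180°
step 1 (rotate(1, 90)): config: θ0=0°, θ1=270°
step 2 (rotate(1, 180)): config: θ0=0°, θ1=270°
uniquely the one of 9 2-step routes that fits.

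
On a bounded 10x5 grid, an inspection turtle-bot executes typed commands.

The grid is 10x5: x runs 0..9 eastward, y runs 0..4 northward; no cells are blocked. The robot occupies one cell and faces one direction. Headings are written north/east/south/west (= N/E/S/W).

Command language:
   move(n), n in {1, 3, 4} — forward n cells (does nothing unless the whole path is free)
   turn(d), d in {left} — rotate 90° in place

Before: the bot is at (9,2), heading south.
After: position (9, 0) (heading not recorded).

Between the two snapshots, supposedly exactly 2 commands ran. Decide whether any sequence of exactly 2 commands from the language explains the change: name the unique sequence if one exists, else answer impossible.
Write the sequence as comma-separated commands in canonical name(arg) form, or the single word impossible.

move(1), move(1)

t0: at (9,2), heading south
1. move(1) → at (9,1), heading south
2. move(1) → at (9,0), heading south
uniquely the one of 16 2-step routes that fits.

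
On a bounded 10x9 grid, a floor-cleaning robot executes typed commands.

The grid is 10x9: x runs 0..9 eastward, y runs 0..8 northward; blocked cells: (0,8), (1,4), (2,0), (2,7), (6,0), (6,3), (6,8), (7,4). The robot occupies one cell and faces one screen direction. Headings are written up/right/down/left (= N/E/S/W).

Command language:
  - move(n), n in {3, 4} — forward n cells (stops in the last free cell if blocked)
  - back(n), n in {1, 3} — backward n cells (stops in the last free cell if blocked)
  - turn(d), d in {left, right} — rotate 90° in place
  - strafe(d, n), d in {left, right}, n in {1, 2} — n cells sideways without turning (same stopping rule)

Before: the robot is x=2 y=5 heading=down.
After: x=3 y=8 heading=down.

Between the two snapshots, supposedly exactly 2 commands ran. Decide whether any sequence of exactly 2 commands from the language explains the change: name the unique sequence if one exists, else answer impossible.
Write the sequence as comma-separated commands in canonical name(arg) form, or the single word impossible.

key: order matters: swapping strafe(left, 1) and back(3) lands elsewhere
from: x=2 y=5 heading=down
[1] after strafe(left, 1): x=3 y=5 heading=down
[2] after back(3): x=3 y=8 heading=down
no rival 2-sequence matches.

strafe(left, 1), back(3)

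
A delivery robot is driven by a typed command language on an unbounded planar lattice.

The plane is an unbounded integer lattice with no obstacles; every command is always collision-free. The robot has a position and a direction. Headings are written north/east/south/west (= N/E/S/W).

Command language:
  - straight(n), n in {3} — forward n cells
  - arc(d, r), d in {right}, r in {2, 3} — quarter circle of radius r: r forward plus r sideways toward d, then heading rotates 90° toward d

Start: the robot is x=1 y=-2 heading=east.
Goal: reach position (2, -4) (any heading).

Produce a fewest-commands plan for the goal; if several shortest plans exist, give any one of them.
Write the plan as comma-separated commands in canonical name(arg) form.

from: x=1 y=-2 heading=east
[1] after straight(3): x=4 y=-2 heading=east
[2] after arc(right, 3): x=7 y=-5 heading=south
[3] after arc(right, 2): x=5 y=-7 heading=west
[4] after arc(right, 3): x=2 y=-4 heading=north
no 3-step plan works, so 4 is optimal.

straight(3), arc(right, 3), arc(right, 2), arc(right, 3)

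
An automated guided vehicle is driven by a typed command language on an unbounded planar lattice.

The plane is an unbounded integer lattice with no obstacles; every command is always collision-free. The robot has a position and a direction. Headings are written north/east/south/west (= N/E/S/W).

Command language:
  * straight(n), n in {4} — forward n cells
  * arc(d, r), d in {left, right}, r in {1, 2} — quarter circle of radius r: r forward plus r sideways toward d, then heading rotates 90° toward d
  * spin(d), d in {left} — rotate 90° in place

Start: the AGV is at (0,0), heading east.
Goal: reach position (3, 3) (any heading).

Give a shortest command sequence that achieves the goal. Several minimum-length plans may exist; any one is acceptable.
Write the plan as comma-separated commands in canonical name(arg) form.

initial: at (0,0), heading east
1. arc(left, 2) → at (2,2), heading north
2. arc(right, 1) → at (3,3), heading east
shorter routes all fall short; 2 is best.

arc(left, 2), arc(right, 1)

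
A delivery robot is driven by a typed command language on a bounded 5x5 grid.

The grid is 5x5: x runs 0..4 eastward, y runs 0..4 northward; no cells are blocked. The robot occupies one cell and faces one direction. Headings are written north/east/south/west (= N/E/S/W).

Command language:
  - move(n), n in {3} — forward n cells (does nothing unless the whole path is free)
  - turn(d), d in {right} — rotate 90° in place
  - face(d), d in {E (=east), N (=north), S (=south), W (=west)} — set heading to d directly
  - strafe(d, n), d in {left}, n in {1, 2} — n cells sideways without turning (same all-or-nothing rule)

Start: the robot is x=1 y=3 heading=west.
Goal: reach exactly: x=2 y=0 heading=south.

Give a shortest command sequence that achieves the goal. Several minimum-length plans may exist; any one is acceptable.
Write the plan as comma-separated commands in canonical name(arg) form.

begin: x=1 y=3 heading=west
step 1 (face(S)): x=1 y=3 heading=south
step 2 (move(3)): x=1 y=0 heading=south
step 3 (strafe(left, 1)): x=2 y=0 heading=south
nothing shorter than 3 reaches the goal.

face(S), move(3), strafe(left, 1)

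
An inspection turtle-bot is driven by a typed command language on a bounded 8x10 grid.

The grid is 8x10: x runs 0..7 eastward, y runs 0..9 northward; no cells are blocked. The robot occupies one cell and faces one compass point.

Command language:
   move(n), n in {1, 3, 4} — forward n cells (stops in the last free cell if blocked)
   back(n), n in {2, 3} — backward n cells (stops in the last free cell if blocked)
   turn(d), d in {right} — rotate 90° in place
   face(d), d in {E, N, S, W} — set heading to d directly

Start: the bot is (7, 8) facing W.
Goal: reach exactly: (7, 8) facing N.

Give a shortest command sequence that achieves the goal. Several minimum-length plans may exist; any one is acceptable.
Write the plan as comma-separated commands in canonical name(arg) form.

face(N)

from: (7, 8) facing W
step 1 (face(N)): (7, 8) facing N
minimal: 1 command(s), checked below 1.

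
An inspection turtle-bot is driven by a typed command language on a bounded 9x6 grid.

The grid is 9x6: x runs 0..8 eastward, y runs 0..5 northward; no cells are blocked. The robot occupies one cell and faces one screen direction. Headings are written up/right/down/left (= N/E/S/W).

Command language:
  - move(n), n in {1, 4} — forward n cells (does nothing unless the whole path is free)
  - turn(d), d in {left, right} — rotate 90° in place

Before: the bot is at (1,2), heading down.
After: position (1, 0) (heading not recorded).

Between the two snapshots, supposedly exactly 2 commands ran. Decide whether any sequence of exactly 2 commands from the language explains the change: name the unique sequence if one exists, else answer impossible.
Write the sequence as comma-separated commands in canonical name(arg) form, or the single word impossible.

from: at (1,2), heading down
step 1 (move(1)): at (1,1), heading down
step 2 (move(1)): at (1,0), heading down
no other 2-command option fits: unique.

move(1), move(1)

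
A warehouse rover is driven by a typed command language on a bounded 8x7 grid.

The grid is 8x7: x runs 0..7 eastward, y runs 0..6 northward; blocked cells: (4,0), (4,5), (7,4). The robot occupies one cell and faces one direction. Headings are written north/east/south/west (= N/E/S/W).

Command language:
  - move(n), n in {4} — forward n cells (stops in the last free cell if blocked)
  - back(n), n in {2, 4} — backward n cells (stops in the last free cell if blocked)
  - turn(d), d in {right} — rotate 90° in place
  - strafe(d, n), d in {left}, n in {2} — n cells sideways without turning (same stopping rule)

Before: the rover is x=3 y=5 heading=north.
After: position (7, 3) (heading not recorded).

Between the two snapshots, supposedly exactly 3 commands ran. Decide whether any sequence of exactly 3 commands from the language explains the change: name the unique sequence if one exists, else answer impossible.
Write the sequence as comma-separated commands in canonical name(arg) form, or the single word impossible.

key: running move(4) before back(2) would end elsewhere — order is forced
begin: x=3 y=5 heading=north
[1] after back(2): x=3 y=3 heading=north
[2] after turn(right): x=3 y=3 heading=east
[3] after move(4): x=7 y=3 heading=east
all 125 alternatives checked — unique.

back(2), turn(right), move(4)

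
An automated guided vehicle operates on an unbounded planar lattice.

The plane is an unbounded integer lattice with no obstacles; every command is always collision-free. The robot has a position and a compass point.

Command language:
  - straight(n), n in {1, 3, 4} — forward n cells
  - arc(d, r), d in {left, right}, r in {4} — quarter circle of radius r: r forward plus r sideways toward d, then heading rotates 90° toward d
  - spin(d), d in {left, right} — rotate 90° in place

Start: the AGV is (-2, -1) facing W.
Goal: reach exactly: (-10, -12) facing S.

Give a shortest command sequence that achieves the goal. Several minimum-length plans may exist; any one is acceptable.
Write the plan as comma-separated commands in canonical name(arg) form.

arc(left, 4), arc(right, 4), spin(left), straight(3)

start: (-2, -1) facing W
1. arc(left, 4) → (-6, -5) facing S
2. arc(right, 4) → (-10, -9) facing W
3. spin(left) → (-10, -9) facing S
4. straight(3) → (-10, -12) facing S
minimal: 4 command(s), checked below 4.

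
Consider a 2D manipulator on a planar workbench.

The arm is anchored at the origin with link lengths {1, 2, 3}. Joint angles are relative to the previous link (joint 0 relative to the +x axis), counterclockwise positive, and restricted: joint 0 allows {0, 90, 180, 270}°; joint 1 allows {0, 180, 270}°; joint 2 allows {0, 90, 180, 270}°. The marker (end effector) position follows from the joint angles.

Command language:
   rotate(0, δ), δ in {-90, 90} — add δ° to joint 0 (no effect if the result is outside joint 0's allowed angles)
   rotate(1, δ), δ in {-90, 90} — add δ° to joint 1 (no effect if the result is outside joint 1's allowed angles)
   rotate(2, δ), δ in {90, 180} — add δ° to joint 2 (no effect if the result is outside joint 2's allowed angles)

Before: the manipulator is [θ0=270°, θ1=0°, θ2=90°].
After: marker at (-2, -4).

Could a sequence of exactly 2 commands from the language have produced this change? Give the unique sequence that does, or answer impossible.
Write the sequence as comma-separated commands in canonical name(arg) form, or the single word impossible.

key: running rotate(1, -90) before rotate(1, 90) would end elsewhere — order is forced
initial: [θ0=270°, θ1=0°, θ2=90°]
[1] after rotate(1, 90): [θ0=270°, θ1=0°, θ2=90°]
[2] after rotate(1, -90): [θ0=270°, θ1=270°, θ2=90°]
uniquely the one of 36 2-step routes that fits.

rotate(1, 90), rotate(1, -90)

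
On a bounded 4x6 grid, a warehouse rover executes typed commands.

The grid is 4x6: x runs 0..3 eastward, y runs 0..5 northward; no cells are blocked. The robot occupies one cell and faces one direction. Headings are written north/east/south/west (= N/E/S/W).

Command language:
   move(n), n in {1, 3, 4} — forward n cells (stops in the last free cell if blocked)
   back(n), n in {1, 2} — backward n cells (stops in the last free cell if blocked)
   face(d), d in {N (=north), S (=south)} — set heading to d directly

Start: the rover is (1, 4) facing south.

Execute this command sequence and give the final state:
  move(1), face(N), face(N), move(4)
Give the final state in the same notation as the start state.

from: (1, 4) facing south
step 1 (move(1)): (1, 3) facing south
step 2 (face(N)): (1, 3) facing north
step 3 (face(N)): (1, 3) facing north
step 4 (move(4)): (1, 5) facing north

(1, 5) facing north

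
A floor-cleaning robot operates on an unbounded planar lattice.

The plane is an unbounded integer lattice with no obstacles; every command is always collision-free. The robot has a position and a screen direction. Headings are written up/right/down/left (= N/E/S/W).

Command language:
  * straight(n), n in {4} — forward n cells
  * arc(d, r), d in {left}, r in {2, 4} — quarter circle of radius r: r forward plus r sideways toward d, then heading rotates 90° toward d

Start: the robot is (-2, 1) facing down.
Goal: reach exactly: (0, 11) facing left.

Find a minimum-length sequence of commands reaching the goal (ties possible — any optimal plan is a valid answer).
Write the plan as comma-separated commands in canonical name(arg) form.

arc(left, 2), arc(left, 4), straight(4), arc(left, 4)

t0: (-2, 1) facing down
1. arc(left, 2) → (0, -1) facing right
2. arc(left, 4) → (4, 3) facing up
3. straight(4) → (4, 7) facing up
4. arc(left, 4) → (0, 11) facing left
no 3-step plan works, so 4 is optimal.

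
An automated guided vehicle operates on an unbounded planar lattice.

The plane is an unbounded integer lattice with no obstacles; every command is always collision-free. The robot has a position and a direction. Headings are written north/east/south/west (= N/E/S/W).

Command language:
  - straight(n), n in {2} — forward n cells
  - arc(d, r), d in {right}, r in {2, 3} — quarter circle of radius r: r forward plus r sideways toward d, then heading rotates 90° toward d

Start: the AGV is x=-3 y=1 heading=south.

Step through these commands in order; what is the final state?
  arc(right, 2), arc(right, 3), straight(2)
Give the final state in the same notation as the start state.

start: x=-3 y=1 heading=south
[1] after arc(right, 2): x=-5 y=-1 heading=west
[2] after arc(right, 3): x=-8 y=2 heading=north
[3] after straight(2): x=-8 y=4 heading=north

x=-8 y=4 heading=north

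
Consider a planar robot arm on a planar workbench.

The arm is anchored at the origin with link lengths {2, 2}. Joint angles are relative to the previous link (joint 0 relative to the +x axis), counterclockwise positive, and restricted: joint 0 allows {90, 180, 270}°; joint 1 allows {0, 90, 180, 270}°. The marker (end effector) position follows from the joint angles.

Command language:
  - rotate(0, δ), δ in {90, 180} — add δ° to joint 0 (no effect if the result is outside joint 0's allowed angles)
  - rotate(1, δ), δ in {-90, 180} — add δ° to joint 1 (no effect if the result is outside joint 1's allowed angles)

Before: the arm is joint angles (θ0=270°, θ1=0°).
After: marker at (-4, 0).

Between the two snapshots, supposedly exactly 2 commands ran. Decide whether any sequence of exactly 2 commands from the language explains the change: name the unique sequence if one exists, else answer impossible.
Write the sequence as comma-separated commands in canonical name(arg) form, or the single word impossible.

rotate(0, 180), rotate(0, 90)

key: running rotate(0, 90) before rotate(0, 180) would end elsewhere — order is forced
initial: joint angles (θ0=270°, θ1=0°)
1. rotate(0, 180) → joint angles (θ0=90°, θ1=0°)
2. rotate(0, 90) → joint angles (θ0=180°, θ1=0°)
uniquely the one of 16 2-step routes that fits.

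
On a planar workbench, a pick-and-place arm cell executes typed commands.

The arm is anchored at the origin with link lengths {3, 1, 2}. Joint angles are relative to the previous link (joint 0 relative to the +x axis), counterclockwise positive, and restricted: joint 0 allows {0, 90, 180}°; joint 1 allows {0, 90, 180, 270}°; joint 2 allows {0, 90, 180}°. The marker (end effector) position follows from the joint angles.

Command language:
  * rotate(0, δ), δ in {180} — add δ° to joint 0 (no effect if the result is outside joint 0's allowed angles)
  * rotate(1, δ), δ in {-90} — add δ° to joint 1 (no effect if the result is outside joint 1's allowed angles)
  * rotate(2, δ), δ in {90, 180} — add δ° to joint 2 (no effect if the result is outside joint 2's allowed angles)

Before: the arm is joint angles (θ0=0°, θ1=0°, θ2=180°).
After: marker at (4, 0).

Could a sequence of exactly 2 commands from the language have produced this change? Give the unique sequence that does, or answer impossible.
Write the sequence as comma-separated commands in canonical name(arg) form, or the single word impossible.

start: joint angles (θ0=0°, θ1=0°, θ2=180°)
1. rotate(1, -90) → joint angles (θ0=0°, θ1=270°, θ2=180°)
2. rotate(1, -90) → joint angles (θ0=0°, θ1=180°, θ2=180°)
uniquely the one of 16 2-step routes that fits.

rotate(1, -90), rotate(1, -90)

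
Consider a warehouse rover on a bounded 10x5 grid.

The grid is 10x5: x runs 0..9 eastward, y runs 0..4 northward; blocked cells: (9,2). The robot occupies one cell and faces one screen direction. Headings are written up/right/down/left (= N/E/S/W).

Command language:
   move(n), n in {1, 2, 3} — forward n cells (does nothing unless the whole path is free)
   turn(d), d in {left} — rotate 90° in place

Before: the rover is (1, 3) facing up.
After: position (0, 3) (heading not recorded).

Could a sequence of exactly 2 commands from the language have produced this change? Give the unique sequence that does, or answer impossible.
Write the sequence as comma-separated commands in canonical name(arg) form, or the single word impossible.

key: running move(1) before turn(left) would end elsewhere — order is forced
start: (1, 3) facing up
1. turn(left) → (1, 3) facing left
2. move(1) → (0, 3) facing left
uniquely the one of 16 2-step routes that fits.

turn(left), move(1)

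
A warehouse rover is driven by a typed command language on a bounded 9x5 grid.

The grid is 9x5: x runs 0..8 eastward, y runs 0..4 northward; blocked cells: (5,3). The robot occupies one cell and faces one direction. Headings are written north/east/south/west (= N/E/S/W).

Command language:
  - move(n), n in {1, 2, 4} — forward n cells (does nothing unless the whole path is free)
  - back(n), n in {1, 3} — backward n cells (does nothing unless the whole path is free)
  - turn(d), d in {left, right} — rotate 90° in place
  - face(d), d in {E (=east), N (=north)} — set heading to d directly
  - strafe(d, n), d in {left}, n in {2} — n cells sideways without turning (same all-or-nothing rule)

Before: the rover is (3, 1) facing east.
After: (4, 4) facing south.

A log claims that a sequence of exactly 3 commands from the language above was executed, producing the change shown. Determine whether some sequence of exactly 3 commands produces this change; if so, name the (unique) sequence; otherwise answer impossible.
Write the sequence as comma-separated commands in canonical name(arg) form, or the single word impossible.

move(1), turn(right), back(3)

key: cell and facing (now S) both changed — the 3 commands mix motion and turning
start: (3, 1) facing east
step 1 (move(1)): (4, 1) facing east
step 2 (turn(right)): (4, 1) facing south
step 3 (back(3)): (4, 4) facing south
no other 3-command option fits: unique.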